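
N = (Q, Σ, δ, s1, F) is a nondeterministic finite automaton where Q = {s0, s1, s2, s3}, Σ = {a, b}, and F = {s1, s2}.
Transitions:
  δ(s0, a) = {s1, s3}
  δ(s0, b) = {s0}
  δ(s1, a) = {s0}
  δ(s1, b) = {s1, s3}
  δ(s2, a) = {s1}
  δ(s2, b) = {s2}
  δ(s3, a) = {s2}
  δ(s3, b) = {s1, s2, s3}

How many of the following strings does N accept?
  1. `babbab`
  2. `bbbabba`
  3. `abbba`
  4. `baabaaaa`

4

`babbab`: accepted
`bbbabba`: accepted
`abbba`: accepted
`baabaaaa`: accepted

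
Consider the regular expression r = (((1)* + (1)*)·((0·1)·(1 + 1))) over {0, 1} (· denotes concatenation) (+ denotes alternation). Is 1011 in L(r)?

Split as 1·011: ((1)*+(1)*) matches 1 and ((0·1)·(1+1)) matches 011.

yes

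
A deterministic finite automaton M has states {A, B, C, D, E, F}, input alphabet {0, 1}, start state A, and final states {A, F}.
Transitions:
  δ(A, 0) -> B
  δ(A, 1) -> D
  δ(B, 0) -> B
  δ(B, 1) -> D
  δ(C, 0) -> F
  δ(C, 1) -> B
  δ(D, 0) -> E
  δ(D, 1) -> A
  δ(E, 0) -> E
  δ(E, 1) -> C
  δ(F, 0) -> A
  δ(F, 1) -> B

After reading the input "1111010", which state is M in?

A --1--> D
D --1--> A
A --1--> D
D --1--> A
A --0--> B
B --1--> D
D --0--> E

E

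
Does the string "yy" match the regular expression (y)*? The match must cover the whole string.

yes

Split into 2 pieces y · y; each matches y.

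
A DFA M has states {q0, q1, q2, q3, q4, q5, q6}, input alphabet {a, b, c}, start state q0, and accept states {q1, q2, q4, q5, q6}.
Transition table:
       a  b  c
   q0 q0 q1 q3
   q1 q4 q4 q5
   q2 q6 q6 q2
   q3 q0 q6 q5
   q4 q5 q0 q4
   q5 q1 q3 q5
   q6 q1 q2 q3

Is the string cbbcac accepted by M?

q0 --c--> q3
q3 --b--> q6
q6 --b--> q2
q2 --c--> q2
q2 --a--> q6
q6 --c--> q3
End in state q3, which is not an accepting state.

rejected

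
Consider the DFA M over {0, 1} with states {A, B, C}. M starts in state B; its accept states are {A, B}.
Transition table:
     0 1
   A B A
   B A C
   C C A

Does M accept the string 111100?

accepted

B --1--> C
C --1--> A
A --1--> A
A --1--> A
A --0--> B
B --0--> A
End in state A, which is an accepting state.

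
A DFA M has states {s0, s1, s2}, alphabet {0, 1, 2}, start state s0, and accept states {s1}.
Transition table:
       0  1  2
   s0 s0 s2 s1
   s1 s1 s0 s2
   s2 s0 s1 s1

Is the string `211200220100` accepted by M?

s0 --2--> s1
s1 --1--> s0
s0 --1--> s2
s2 --2--> s1
s1 --0--> s1
s1 --0--> s1
s1 --2--> s2
s2 --2--> s1
s1 --0--> s1
s1 --1--> s0
s0 --0--> s0
s0 --0--> s0
End in state s0, which is not an accepting state.

rejected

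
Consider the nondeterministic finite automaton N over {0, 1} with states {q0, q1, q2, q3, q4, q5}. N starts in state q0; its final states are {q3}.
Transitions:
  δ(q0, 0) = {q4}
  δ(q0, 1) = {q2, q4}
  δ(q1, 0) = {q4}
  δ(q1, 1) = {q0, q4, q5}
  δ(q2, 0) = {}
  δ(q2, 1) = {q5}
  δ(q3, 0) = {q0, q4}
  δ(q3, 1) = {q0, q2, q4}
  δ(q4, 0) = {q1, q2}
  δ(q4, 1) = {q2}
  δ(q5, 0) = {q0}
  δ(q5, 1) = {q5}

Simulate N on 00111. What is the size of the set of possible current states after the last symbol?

Start: {q0}
read 0: {q4}
read 0: {q1, q2}
read 1: {q0, q4, q5}
read 1: {q2, q4, q5}
read 1: {q2, q5}
Final reachable set {q2, q5} has 2 states.

2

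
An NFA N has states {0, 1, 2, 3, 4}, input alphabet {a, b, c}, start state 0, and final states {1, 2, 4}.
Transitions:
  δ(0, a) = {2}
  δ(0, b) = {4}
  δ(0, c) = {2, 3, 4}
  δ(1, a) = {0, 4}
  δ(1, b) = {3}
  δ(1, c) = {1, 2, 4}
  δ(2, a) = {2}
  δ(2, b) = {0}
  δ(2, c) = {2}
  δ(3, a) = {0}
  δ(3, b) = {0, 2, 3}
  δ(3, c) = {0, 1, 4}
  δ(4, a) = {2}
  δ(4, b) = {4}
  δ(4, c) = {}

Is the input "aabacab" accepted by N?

rejected

Start: {0}
read a: {2}
read a: {2}
read b: {0}
read a: {2}
read c: {2}
read a: {2}
read b: {0}
Reachable ∩ accepting = {} — empty.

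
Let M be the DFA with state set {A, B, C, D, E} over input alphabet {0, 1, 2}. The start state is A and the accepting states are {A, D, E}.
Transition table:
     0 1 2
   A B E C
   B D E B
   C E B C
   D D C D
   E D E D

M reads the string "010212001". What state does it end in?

C

A --0--> B
B --1--> E
E --0--> D
D --2--> D
D --1--> C
C --2--> C
C --0--> E
E --0--> D
D --1--> C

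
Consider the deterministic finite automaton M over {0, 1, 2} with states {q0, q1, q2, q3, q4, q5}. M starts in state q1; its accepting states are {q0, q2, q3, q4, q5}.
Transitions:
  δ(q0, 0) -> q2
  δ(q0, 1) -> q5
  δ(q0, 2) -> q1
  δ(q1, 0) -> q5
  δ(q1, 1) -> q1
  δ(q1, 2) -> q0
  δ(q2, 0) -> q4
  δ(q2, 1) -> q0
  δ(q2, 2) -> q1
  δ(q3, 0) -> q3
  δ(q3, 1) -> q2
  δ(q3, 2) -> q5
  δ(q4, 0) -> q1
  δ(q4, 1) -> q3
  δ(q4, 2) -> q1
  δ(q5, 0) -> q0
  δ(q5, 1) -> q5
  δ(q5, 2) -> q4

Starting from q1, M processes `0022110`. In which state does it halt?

q1 --0--> q5
q5 --0--> q0
q0 --2--> q1
q1 --2--> q0
q0 --1--> q5
q5 --1--> q5
q5 --0--> q0

q0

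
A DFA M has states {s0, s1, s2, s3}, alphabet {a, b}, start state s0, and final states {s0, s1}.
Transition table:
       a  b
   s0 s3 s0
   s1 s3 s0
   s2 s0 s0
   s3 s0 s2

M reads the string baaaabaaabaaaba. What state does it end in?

s3

s0 --b--> s0
s0 --a--> s3
s3 --a--> s0
s0 --a--> s3
s3 --a--> s0
s0 --b--> s0
s0 --a--> s3
s3 --a--> s0
s0 --a--> s3
s3 --b--> s2
s2 --a--> s0
s0 --a--> s3
s3 --a--> s0
s0 --b--> s0
s0 --a--> s3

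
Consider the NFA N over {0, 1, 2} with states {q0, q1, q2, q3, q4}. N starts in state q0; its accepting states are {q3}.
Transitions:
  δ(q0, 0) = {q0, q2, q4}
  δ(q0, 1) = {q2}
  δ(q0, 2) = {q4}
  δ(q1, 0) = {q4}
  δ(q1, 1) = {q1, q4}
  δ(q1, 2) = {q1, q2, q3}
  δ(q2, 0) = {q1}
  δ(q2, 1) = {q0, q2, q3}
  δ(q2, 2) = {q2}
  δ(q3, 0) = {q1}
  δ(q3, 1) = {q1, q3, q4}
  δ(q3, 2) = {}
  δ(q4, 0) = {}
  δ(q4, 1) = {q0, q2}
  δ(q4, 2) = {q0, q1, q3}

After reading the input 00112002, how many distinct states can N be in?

5

Start: {q0}
read 0: {q0, q2, q4}
read 0: {q0, q1, q2, q4}
read 1: {q0, q1, q2, q3, q4}
read 1: {q0, q1, q2, q3, q4}
read 2: {q0, q1, q2, q3, q4}
read 0: {q0, q1, q2, q4}
read 0: {q0, q1, q2, q4}
read 2: {q0, q1, q2, q3, q4}
Final reachable set {q0, q1, q2, q3, q4} has 5 states.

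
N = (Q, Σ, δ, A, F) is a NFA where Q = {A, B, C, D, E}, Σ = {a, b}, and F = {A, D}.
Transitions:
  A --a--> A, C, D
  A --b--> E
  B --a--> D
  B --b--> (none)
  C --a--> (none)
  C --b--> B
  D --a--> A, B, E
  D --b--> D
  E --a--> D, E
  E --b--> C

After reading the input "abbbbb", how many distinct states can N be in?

Start: {A}
read a: {A, C, D}
read b: {B, D, E}
read b: {C, D}
read b: {B, D}
read b: {D}
read b: {D}
Final reachable set {D} has 1 state.

1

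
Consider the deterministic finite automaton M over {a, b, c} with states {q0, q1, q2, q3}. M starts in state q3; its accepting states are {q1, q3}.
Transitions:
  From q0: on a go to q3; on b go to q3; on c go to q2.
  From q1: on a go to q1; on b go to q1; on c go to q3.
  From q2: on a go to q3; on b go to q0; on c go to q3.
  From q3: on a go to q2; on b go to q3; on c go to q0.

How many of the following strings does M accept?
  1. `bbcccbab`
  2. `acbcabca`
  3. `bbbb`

`bbcccbab`: rejected
`acbcabca`: accepted
`bbbb`: accepted

2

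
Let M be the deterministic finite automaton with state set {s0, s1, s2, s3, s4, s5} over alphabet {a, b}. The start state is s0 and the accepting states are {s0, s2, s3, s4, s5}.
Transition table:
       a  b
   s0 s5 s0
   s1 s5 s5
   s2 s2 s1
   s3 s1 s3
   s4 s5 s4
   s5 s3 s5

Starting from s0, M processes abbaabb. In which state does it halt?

s5

s0 --a--> s5
s5 --b--> s5
s5 --b--> s5
s5 --a--> s3
s3 --a--> s1
s1 --b--> s5
s5 --b--> s5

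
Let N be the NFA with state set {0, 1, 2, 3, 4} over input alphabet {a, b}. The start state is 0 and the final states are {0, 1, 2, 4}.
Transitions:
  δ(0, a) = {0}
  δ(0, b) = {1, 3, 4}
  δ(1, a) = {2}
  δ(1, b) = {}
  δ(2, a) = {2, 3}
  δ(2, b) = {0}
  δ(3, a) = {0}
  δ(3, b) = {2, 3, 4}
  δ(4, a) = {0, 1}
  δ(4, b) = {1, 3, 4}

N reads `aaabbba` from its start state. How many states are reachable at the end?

Start: {0}
read a: {0}
read a: {0}
read a: {0}
read b: {1, 3, 4}
read b: {1, 2, 3, 4}
read b: {0, 1, 2, 3, 4}
read a: {0, 1, 2, 3}
Final reachable set {0, 1, 2, 3} has 4 states.

4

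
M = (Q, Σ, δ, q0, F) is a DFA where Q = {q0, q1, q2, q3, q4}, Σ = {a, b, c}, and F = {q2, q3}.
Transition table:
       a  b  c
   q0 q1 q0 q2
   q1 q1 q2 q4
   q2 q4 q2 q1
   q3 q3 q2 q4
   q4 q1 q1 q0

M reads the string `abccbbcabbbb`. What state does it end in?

q0 --a--> q1
q1 --b--> q2
q2 --c--> q1
q1 --c--> q4
q4 --b--> q1
q1 --b--> q2
q2 --c--> q1
q1 --a--> q1
q1 --b--> q2
q2 --b--> q2
q2 --b--> q2
q2 --b--> q2

q2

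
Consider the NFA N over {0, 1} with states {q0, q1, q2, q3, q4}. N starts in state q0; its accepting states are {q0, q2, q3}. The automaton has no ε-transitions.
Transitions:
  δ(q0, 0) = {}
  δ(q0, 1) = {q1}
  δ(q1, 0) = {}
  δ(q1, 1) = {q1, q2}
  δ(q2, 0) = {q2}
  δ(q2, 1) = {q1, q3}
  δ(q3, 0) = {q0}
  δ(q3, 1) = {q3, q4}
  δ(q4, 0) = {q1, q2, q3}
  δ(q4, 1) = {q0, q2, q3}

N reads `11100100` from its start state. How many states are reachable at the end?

Start: {q0}
read 1: {q1}
read 1: {q1, q2}
read 1: {q1, q2, q3}
read 0: {q0, q2}
read 0: {q2}
read 1: {q1, q3}
read 0: {q0}
read 0: {}
Final reachable set {} has 0 states.

0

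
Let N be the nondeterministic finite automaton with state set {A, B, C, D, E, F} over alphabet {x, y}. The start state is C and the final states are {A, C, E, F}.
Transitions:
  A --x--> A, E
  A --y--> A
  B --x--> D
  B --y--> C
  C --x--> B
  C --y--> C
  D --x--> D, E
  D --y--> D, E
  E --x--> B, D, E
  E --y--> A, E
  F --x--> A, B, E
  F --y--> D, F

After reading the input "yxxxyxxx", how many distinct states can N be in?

4

Start: {C}
read y: {C}
read x: {B}
read x: {D}
read x: {D, E}
read y: {A, D, E}
read x: {A, B, D, E}
read x: {A, B, D, E}
read x: {A, B, D, E}
Final reachable set {A, B, D, E} has 4 states.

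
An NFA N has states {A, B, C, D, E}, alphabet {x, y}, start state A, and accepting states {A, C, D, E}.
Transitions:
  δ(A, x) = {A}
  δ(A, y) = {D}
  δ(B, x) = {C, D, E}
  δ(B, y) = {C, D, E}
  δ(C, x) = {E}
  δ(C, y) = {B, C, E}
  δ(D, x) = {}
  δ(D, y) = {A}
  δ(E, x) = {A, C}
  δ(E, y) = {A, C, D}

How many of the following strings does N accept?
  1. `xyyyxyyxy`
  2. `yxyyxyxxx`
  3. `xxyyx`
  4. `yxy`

1

`xyyyxyyxy`: rejected
`yxyyxyxxx`: rejected
`xxyyx`: accepted
`yxy`: rejected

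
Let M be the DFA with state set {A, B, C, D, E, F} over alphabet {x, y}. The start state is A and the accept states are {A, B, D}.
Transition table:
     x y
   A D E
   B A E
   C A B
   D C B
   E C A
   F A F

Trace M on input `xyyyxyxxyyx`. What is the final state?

C

A --x--> D
D --y--> B
B --y--> E
E --y--> A
A --x--> D
D --y--> B
B --x--> A
A --x--> D
D --y--> B
B --y--> E
E --x--> C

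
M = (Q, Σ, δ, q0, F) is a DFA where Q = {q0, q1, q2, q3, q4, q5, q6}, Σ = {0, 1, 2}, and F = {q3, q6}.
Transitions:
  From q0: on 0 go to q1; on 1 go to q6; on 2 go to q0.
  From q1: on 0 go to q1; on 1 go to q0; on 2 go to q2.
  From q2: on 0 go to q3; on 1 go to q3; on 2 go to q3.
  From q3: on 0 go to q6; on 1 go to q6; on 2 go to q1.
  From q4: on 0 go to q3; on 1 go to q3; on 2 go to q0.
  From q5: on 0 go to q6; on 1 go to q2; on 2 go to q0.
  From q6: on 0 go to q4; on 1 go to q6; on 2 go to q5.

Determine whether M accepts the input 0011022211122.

rejected

q0 --0--> q1
q1 --0--> q1
q1 --1--> q0
q0 --1--> q6
q6 --0--> q4
q4 --2--> q0
q0 --2--> q0
q0 --2--> q0
q0 --1--> q6
q6 --1--> q6
q6 --1--> q6
q6 --2--> q5
q5 --2--> q0
End in state q0, which is not an accepting state.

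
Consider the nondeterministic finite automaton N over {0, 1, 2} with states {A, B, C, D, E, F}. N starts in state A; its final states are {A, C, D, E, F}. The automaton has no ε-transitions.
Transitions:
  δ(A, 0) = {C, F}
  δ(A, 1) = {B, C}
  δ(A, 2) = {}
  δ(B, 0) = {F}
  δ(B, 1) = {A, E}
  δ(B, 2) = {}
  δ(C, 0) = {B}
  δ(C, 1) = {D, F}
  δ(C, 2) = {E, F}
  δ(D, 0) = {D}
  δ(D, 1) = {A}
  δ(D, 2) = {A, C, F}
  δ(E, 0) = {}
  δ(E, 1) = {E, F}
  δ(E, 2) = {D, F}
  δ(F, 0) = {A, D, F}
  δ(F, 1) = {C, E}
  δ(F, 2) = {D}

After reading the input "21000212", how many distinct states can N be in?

Start: {A}
read 2: {}
The reachable set is empty and stays empty for the remaining 7 symbols.
Final reachable set {} has 0 states.

0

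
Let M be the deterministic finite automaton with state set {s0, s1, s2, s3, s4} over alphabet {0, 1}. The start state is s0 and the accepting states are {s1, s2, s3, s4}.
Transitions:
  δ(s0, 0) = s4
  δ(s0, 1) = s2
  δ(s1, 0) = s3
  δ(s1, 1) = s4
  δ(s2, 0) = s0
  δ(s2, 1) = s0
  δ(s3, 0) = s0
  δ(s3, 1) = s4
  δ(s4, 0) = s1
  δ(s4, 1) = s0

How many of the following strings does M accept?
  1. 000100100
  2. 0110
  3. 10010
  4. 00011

000100100: accepted
0110: rejected
10010: accepted
00011: rejected

2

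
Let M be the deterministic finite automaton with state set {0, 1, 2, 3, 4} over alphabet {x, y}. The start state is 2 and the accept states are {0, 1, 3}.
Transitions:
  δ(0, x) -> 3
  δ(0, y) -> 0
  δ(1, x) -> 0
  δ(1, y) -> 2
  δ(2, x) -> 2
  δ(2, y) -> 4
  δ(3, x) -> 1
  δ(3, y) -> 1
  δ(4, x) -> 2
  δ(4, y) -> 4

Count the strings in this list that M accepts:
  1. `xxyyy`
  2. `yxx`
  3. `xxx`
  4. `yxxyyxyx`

0

`xxyyy`: rejected
`yxx`: rejected
`xxx`: rejected
`yxxyyxyx`: rejected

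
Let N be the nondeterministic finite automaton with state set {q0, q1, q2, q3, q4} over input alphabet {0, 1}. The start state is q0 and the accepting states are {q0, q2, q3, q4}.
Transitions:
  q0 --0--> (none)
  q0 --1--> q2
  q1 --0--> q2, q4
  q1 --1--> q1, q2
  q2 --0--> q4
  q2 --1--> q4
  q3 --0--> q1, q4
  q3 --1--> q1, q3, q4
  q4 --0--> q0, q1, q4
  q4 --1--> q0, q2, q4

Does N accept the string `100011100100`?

Start: {q0}
read 1: {q2}
read 0: {q4}
read 0: {q0, q1, q4}
read 0: {q0, q1, q2, q4}
read 1: {q0, q1, q2, q4}
read 1: {q0, q1, q2, q4}
read 1: {q0, q1, q2, q4}
read 0: {q0, q1, q2, q4}
read 0: {q0, q1, q2, q4}
read 1: {q0, q1, q2, q4}
read 0: {q0, q1, q2, q4}
read 0: {q0, q1, q2, q4}
Reachable ∩ accepting = {q0, q2, q4} — nonempty.

accepted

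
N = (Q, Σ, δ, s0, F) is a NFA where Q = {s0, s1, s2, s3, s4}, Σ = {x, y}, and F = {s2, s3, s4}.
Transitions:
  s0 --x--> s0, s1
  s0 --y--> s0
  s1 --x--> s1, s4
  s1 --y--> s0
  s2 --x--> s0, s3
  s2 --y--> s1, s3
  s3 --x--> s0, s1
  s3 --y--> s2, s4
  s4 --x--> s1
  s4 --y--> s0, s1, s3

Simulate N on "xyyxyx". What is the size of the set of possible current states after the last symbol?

2

Start: {s0}
read x: {s0, s1}
read y: {s0}
read y: {s0}
read x: {s0, s1}
read y: {s0}
read x: {s0, s1}
Final reachable set {s0, s1} has 2 states.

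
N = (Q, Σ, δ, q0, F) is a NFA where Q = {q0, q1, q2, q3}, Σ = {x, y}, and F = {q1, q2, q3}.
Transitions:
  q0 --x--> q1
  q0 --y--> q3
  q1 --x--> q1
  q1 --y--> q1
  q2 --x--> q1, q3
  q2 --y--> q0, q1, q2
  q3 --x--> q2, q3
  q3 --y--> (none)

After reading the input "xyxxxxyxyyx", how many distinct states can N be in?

Start: {q0}
read x: {q1}
read y: {q1}
read x: {q1}
read x: {q1}
read x: {q1}
read x: {q1}
read y: {q1}
read x: {q1}
read y: {q1}
read y: {q1}
read x: {q1}
Final reachable set {q1} has 1 state.

1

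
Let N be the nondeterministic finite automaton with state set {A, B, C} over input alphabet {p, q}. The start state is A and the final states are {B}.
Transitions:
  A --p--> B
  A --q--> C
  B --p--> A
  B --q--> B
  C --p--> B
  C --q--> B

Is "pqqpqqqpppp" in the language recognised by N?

Start: {A}
read p: {B}
read q: {B}
read q: {B}
read p: {A}
read q: {C}
read q: {B}
read q: {B}
read p: {A}
read p: {B}
read p: {A}
read p: {B}
Reachable ∩ accepting = {B} — nonempty.

accepted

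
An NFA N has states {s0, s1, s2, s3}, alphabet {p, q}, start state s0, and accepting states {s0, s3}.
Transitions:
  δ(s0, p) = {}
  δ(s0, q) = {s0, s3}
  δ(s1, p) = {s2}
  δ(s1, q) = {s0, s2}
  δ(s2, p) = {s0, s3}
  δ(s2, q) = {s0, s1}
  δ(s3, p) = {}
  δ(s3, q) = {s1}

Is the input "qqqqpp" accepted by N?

accepted

Start: {s0}
read q: {s0, s3}
read q: {s0, s1, s3}
read q: {s0, s1, s2, s3}
read q: {s0, s1, s2, s3}
read p: {s0, s2, s3}
read p: {s0, s3}
Reachable ∩ accepting = {s0, s3} — nonempty.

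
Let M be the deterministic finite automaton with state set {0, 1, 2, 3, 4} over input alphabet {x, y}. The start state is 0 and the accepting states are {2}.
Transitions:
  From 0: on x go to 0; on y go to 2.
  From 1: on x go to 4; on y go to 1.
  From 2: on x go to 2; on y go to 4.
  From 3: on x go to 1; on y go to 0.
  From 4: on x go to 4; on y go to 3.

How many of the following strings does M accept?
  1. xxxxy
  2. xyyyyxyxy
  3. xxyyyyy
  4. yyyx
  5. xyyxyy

2

xxxxy: accepted
xyyyyxyxy: rejected
xxyyyyy: accepted
yyyx: rejected
xyyxyy: rejected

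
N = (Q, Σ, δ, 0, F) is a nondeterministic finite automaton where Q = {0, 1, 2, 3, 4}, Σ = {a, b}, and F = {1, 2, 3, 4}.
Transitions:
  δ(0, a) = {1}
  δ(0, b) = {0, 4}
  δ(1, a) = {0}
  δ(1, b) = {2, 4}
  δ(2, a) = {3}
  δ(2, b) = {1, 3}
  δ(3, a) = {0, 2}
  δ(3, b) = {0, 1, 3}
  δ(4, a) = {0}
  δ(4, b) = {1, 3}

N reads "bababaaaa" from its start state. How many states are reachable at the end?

Start: {0}
read b: {0, 4}
read a: {0, 1}
read b: {0, 2, 4}
read a: {0, 1, 3}
read b: {0, 1, 2, 3, 4}
read a: {0, 1, 2, 3}
read a: {0, 1, 2, 3}
read a: {0, 1, 2, 3}
read a: {0, 1, 2, 3}
Final reachable set {0, 1, 2, 3} has 4 states.

4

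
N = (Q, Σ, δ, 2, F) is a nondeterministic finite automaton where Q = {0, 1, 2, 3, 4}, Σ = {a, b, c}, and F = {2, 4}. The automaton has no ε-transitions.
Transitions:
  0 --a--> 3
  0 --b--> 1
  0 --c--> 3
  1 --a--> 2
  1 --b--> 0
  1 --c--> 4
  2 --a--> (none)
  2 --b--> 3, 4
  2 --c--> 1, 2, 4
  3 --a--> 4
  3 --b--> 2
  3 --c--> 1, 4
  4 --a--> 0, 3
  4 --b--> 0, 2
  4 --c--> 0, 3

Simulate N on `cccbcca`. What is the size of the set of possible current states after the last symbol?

4

Start: {2}
read c: {1, 2, 4}
read c: {0, 1, 2, 3, 4}
read c: {0, 1, 2, 3, 4}
read b: {0, 1, 2, 3, 4}
read c: {0, 1, 2, 3, 4}
read c: {0, 1, 2, 3, 4}
read a: {0, 2, 3, 4}
Final reachable set {0, 2, 3, 4} has 4 states.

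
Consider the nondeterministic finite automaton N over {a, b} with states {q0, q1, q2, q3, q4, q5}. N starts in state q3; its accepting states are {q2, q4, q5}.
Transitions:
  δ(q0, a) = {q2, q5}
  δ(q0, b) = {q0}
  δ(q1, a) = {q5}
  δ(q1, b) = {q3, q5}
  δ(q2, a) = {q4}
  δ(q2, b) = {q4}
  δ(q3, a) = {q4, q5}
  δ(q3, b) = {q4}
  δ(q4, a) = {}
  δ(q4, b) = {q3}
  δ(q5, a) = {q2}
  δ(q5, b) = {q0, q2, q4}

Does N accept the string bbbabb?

rejected

Start: {q3}
read b: {q4}
read b: {q3}
read b: {q4}
read a: {}
The reachable set is empty and stays empty for the remaining 2 symbols.
Reachable ∩ accepting = {} — empty.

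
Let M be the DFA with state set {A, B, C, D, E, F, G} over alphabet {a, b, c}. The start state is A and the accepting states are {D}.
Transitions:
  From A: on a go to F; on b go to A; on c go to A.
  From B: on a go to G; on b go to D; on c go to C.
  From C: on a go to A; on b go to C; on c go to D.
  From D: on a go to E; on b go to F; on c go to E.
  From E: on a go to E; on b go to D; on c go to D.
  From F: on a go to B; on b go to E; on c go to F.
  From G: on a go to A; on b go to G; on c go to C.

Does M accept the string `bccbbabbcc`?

A --b--> A
A --c--> A
A --c--> A
A --b--> A
A --b--> A
A --a--> F
F --b--> E
E --b--> D
D --c--> E
E --c--> D
End in state D, which is an accepting state.

accepted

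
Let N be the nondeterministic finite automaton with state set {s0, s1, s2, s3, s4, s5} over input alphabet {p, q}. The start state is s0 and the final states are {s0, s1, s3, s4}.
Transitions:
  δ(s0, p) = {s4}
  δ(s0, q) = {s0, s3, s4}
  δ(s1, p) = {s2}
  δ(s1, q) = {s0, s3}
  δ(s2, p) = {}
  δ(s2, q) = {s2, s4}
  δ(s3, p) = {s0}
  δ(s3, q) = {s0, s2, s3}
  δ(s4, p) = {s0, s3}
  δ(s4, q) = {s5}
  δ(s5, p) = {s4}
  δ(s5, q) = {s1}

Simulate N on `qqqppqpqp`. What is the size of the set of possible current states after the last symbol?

3

Start: {s0}
read q: {s0, s3, s4}
read q: {s0, s2, s3, s4, s5}
read q: {s0, s1, s2, s3, s4, s5}
read p: {s0, s2, s3, s4}
read p: {s0, s3, s4}
read q: {s0, s2, s3, s4, s5}
read p: {s0, s3, s4}
read q: {s0, s2, s3, s4, s5}
read p: {s0, s3, s4}
Final reachable set {s0, s3, s4} has 3 states.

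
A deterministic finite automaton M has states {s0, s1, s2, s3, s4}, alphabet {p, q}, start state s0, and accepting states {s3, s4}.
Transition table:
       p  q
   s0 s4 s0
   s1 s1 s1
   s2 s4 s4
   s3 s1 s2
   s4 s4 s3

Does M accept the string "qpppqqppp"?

s0 --q--> s0
s0 --p--> s4
s4 --p--> s4
s4 --p--> s4
s4 --q--> s3
s3 --q--> s2
s2 --p--> s4
s4 --p--> s4
s4 --p--> s4
End in state s4, which is an accepting state.

accepted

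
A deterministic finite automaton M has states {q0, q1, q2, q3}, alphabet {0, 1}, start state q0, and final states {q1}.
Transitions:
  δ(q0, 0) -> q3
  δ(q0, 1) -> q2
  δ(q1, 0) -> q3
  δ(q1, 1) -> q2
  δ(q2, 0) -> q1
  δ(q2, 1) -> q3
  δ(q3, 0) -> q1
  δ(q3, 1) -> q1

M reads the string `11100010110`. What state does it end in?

q0 --1--> q2
q2 --1--> q3
q3 --1--> q1
q1 --0--> q3
q3 --0--> q1
q1 --0--> q3
q3 --1--> q1
q1 --0--> q3
q3 --1--> q1
q1 --1--> q2
q2 --0--> q1

q1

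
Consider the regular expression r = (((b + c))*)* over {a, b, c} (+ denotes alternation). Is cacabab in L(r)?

no

cacabab cannot be split into zero or more pieces each matching ((b+c))*.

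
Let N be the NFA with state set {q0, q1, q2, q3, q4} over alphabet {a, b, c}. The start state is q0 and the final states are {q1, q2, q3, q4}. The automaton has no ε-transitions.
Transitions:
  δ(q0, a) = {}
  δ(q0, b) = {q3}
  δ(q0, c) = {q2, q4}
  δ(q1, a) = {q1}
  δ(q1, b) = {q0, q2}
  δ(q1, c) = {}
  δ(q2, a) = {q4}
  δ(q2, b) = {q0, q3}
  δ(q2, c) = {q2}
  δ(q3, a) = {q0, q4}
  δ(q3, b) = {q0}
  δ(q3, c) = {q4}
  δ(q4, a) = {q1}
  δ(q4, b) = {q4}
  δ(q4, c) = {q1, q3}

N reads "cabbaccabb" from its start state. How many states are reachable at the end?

Start: {q0}
read c: {q2, q4}
read a: {q1, q4}
read b: {q0, q2, q4}
read b: {q0, q3, q4}
read a: {q0, q1, q4}
read c: {q1, q2, q3, q4}
read c: {q1, q2, q3, q4}
read a: {q0, q1, q4}
read b: {q0, q2, q3, q4}
read b: {q0, q3, q4}
Final reachable set {q0, q3, q4} has 3 states.

3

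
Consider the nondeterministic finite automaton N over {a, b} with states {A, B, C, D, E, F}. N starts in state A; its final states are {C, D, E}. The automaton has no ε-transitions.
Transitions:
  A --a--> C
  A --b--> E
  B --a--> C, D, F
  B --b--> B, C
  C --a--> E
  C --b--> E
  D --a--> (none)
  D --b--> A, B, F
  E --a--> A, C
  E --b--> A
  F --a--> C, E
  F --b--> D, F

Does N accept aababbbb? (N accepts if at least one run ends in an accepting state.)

Start: {A}
read a: {C}
read a: {E}
read b: {A}
read a: {C}
read b: {E}
read b: {A}
read b: {E}
read b: {A}
Reachable ∩ accepting = {} — empty.

rejected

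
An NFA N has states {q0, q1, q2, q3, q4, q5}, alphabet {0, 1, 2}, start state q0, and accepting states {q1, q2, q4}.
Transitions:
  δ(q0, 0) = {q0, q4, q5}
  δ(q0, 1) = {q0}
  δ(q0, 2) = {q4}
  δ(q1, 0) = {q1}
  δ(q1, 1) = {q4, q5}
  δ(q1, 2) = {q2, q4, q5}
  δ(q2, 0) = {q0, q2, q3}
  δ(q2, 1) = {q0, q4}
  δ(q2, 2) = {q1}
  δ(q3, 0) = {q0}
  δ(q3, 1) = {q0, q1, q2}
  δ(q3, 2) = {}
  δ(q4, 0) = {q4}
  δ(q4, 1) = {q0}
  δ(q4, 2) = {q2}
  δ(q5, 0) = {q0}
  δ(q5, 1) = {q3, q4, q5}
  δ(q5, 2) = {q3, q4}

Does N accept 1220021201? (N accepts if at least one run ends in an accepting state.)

Start: {q0}
read 1: {q0}
read 2: {q4}
read 2: {q2}
read 0: {q0, q2, q3}
read 0: {q0, q2, q3, q4, q5}
read 2: {q1, q2, q3, q4}
read 1: {q0, q1, q2, q4, q5}
read 2: {q1, q2, q3, q4, q5}
read 0: {q0, q1, q2, q3, q4}
read 1: {q0, q1, q2, q4, q5}
Reachable ∩ accepting = {q1, q2, q4} — nonempty.

accepted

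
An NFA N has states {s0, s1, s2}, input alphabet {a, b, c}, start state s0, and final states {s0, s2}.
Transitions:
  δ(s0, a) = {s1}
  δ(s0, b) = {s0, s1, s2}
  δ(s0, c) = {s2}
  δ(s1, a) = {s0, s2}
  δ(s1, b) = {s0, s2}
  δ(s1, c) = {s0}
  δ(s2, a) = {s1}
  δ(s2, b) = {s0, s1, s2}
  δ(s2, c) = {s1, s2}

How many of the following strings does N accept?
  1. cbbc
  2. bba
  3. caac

3

cbbc: accepted
bba: accepted
caac: accepted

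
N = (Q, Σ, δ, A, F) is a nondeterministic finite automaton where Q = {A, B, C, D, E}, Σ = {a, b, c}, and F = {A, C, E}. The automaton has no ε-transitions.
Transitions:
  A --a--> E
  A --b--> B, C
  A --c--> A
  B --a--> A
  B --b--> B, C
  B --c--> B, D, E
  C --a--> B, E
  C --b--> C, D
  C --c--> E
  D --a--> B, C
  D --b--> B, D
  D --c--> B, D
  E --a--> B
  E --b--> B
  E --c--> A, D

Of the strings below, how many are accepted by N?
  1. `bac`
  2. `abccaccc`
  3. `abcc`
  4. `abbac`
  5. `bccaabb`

`bac`: accepted
`abccaccc`: accepted
`abcc`: accepted
`abbac`: accepted
`bccaabb`: accepted

5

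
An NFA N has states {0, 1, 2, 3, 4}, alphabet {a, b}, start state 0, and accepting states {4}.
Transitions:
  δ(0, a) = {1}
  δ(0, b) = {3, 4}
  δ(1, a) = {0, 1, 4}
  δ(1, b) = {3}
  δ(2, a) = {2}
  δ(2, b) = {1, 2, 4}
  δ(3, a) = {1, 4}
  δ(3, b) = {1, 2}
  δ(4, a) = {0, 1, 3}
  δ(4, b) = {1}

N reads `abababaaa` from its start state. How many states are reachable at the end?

Start: {0}
read a: {1}
read b: {3}
read a: {1, 4}
read b: {1, 3}
read a: {0, 1, 4}
read b: {1, 3, 4}
read a: {0, 1, 3, 4}
read a: {0, 1, 3, 4}
read a: {0, 1, 3, 4}
Final reachable set {0, 1, 3, 4} has 4 states.

4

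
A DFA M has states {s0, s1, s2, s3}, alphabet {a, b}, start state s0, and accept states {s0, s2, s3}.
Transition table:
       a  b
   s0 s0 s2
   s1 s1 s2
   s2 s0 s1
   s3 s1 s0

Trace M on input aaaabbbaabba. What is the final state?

s0 --a--> s0
s0 --a--> s0
s0 --a--> s0
s0 --a--> s0
s0 --b--> s2
s2 --b--> s1
s1 --b--> s2
s2 --a--> s0
s0 --a--> s0
s0 --b--> s2
s2 --b--> s1
s1 --a--> s1

s1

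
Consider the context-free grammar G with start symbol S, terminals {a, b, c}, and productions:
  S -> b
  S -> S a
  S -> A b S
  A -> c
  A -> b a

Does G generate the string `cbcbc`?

no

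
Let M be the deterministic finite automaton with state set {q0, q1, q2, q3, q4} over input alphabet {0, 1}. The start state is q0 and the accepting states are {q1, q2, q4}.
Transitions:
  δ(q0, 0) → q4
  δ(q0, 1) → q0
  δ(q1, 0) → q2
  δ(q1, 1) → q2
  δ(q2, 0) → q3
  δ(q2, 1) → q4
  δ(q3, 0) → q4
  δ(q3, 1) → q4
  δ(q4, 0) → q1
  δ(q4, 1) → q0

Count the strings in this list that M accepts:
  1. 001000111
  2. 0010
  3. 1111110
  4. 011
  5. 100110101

001000111: rejected
0010: rejected
1111110: accepted
011: rejected
100110101: accepted

2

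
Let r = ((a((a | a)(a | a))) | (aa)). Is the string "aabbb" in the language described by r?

no

Neither (a((a|a)(a|a))) nor (aa) matches aabbb.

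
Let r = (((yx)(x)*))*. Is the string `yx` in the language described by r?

Split into 1 piece yx; each matches ((yx)(x)*).

yes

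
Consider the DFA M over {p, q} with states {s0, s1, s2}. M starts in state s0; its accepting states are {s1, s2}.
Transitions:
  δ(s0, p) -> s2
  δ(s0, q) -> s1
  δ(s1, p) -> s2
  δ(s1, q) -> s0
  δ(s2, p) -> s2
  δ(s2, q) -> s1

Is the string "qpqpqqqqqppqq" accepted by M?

s0 --q--> s1
s1 --p--> s2
s2 --q--> s1
s1 --p--> s2
s2 --q--> s1
s1 --q--> s0
s0 --q--> s1
s1 --q--> s0
s0 --q--> s1
s1 --p--> s2
s2 --p--> s2
s2 --q--> s1
s1 --q--> s0
End in state s0, which is not an accepting state.

rejected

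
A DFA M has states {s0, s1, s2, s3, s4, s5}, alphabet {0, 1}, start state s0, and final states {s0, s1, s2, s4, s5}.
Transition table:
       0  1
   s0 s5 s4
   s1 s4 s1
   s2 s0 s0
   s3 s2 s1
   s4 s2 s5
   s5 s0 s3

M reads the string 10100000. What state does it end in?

s5

s0 --1--> s4
s4 --0--> s2
s2 --1--> s0
s0 --0--> s5
s5 --0--> s0
s0 --0--> s5
s5 --0--> s0
s0 --0--> s5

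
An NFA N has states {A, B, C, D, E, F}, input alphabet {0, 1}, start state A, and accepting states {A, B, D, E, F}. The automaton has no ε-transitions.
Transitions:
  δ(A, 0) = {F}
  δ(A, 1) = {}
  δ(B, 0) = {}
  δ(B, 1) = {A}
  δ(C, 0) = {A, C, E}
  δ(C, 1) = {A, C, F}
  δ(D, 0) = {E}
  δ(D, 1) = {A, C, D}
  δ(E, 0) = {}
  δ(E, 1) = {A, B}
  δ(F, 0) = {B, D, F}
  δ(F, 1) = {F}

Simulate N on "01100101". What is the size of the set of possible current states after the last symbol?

5

Start: {A}
read 0: {F}
read 1: {F}
read 1: {F}
read 0: {B, D, F}
read 0: {B, D, E, F}
read 1: {A, B, C, D, F}
read 0: {A, B, C, D, E, F}
read 1: {A, B, C, D, F}
Final reachable set {A, B, C, D, F} has 5 states.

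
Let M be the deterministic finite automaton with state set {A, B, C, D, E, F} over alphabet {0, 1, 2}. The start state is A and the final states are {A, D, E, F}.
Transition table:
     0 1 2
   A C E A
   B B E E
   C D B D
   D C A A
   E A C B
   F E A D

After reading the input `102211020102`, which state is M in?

A --1--> E
E --0--> A
A --2--> A
A --2--> A
A --1--> E
E --1--> C
C --0--> D
D --2--> A
A --0--> C
C --1--> B
B --0--> B
B --2--> E

E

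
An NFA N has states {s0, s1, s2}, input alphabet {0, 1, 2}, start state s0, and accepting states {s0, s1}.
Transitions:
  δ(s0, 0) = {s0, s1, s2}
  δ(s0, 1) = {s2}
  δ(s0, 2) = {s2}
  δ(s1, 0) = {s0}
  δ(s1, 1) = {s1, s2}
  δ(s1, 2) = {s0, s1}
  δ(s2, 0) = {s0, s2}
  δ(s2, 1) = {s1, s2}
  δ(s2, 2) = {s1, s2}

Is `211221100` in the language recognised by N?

accepted

Start: {s0}
read 2: {s2}
read 1: {s1, s2}
read 1: {s1, s2}
read 2: {s0, s1, s2}
read 2: {s0, s1, s2}
read 1: {s1, s2}
read 1: {s1, s2}
read 0: {s0, s2}
read 0: {s0, s1, s2}
Reachable ∩ accepting = {s0, s1} — nonempty.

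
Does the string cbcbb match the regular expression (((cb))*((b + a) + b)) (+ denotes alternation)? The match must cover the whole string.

Split as cbcb·b: ((cb))* matches cbcb and ((b+a)+b) matches b.

yes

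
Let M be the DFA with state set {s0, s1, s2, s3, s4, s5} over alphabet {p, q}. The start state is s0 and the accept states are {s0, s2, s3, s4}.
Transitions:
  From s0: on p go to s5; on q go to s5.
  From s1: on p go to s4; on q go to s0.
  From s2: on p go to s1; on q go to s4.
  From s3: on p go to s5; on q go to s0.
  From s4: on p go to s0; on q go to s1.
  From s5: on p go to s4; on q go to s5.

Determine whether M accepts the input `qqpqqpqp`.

accepted

s0 --q--> s5
s5 --q--> s5
s5 --p--> s4
s4 --q--> s1
s1 --q--> s0
s0 --p--> s5
s5 --q--> s5
s5 --p--> s4
End in state s4, which is an accepting state.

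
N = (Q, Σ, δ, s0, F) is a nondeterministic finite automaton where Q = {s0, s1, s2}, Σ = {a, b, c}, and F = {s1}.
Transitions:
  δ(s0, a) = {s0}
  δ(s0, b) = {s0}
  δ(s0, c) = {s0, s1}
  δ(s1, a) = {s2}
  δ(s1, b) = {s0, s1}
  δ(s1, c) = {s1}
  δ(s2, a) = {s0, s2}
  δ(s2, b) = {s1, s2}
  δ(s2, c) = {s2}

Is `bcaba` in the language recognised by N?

rejected

Start: {s0}
read b: {s0}
read c: {s0, s1}
read a: {s0, s2}
read b: {s0, s1, s2}
read a: {s0, s2}
Reachable ∩ accepting = {} — empty.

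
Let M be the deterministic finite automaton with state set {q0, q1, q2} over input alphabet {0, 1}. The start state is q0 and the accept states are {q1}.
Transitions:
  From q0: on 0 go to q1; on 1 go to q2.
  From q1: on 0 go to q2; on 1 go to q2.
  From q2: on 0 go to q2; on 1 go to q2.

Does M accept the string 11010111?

q0 --1--> q2
q2 --1--> q2
q2 --0--> q2
q2 --1--> q2
q2 --0--> q2
q2 --1--> q2
q2 --1--> q2
q2 --1--> q2
End in state q2, which is not an accepting state.

rejected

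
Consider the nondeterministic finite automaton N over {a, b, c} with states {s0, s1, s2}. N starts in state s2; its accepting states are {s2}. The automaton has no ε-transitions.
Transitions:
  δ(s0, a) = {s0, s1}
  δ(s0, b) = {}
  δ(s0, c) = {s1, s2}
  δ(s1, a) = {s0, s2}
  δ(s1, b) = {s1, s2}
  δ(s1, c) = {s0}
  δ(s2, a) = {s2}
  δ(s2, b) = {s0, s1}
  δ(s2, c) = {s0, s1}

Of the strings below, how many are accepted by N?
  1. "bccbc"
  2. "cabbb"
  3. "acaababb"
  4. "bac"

"bccbc": accepted
"cabbb": accepted
"acaababb": accepted
"bac": accepted

4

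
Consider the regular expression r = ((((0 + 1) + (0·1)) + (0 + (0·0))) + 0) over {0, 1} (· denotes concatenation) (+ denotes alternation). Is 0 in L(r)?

The left alternative (((0+1)+(0·1))+(0+(0·0))) matches 0.

yes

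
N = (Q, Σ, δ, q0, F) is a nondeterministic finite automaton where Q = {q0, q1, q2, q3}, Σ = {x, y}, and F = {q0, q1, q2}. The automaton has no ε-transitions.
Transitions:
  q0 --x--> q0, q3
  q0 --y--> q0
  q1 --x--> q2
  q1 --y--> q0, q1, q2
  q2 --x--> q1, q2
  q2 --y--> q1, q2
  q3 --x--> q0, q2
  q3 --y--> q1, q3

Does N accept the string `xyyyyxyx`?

Start: {q0}
read x: {q0, q3}
read y: {q0, q1, q3}
read y: {q0, q1, q2, q3}
read y: {q0, q1, q2, q3}
read y: {q0, q1, q2, q3}
read x: {q0, q1, q2, q3}
read y: {q0, q1, q2, q3}
read x: {q0, q1, q2, q3}
Reachable ∩ accepting = {q0, q1, q2} — nonempty.

accepted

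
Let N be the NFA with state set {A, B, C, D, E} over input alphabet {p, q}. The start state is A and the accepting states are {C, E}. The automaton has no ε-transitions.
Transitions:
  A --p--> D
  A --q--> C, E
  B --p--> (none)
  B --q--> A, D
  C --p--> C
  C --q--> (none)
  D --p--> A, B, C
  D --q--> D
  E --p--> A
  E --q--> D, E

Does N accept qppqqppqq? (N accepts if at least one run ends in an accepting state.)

Start: {A}
read q: {C, E}
read p: {A, C}
read p: {C, D}
read q: {D}
read q: {D}
read p: {A, B, C}
read p: {C, D}
read q: {D}
read q: {D}
Reachable ∩ accepting = {} — empty.

rejected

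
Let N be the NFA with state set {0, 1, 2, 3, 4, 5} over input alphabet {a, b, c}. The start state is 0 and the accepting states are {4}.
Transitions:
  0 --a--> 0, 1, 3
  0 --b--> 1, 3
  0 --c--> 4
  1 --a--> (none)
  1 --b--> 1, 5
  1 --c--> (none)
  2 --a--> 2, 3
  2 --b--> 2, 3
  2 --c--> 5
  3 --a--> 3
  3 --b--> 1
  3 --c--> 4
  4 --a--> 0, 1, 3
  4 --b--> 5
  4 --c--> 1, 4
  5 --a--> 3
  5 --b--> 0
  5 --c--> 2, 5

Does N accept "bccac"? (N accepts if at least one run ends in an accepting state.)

Start: {0}
read b: {1, 3}
read c: {4}
read c: {1, 4}
read a: {0, 1, 3}
read c: {4}
Reachable ∩ accepting = {4} — nonempty.

accepted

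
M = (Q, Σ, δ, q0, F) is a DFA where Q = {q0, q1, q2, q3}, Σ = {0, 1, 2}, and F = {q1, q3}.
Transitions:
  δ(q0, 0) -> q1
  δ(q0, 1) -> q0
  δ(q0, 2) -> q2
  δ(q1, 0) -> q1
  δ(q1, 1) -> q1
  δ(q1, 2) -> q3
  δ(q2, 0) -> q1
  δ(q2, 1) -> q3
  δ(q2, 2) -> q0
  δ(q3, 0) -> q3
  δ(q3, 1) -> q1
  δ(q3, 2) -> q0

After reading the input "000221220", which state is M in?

q1

q0 --0--> q1
q1 --0--> q1
q1 --0--> q1
q1 --2--> q3
q3 --2--> q0
q0 --1--> q0
q0 --2--> q2
q2 --2--> q0
q0 --0--> q1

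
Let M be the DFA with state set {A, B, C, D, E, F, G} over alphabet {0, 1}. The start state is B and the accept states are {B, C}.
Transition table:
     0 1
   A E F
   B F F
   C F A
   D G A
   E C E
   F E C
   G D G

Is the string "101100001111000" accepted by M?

B --1--> F
F --0--> E
E --1--> E
E --1--> E
E --0--> C
C --0--> F
F --0--> E
E --0--> C
C --1--> A
A --1--> F
F --1--> C
C --1--> A
A --0--> E
E --0--> C
C --0--> F
End in state F, which is not an accepting state.

rejected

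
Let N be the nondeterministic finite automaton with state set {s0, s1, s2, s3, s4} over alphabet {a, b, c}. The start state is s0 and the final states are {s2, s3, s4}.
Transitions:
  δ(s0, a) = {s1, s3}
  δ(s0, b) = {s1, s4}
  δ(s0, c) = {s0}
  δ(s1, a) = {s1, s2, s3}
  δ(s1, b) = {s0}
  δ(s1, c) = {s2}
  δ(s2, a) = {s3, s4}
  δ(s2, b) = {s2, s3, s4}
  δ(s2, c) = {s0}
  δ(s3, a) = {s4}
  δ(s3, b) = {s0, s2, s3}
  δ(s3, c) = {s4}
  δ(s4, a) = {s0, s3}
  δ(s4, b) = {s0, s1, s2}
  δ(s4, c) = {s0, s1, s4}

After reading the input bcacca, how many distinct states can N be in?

Start: {s0}
read b: {s1, s4}
read c: {s0, s1, s2, s4}
read a: {s0, s1, s2, s3, s4}
read c: {s0, s1, s2, s4}
read c: {s0, s1, s2, s4}
read a: {s0, s1, s2, s3, s4}
Final reachable set {s0, s1, s2, s3, s4} has 5 states.

5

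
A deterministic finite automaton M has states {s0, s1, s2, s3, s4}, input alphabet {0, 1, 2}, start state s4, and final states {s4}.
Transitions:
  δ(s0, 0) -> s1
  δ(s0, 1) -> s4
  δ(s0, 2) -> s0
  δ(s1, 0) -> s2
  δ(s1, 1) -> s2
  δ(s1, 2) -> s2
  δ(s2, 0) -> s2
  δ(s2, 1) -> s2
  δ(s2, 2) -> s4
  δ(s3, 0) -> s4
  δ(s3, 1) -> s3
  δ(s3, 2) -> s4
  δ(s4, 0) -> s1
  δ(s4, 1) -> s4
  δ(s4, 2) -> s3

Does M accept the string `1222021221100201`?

s4 --1--> s4
s4 --2--> s3
s3 --2--> s4
s4 --2--> s3
s3 --0--> s4
s4 --2--> s3
s3 --1--> s3
s3 --2--> s4
s4 --2--> s3
s3 --1--> s3
s3 --1--> s3
s3 --0--> s4
s4 --0--> s1
s1 --2--> s2
s2 --0--> s2
s2 --1--> s2
End in state s2, which is not an accepting state.

rejected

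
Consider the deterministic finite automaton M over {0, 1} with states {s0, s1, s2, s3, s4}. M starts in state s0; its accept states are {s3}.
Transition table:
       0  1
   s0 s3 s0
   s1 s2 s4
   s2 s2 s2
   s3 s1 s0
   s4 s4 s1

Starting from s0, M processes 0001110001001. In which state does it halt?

s0 --0--> s3
s3 --0--> s1
s1 --0--> s2
s2 --1--> s2
s2 --1--> s2
s2 --1--> s2
s2 --0--> s2
s2 --0--> s2
s2 --0--> s2
s2 --1--> s2
s2 --0--> s2
s2 --0--> s2
s2 --1--> s2

s2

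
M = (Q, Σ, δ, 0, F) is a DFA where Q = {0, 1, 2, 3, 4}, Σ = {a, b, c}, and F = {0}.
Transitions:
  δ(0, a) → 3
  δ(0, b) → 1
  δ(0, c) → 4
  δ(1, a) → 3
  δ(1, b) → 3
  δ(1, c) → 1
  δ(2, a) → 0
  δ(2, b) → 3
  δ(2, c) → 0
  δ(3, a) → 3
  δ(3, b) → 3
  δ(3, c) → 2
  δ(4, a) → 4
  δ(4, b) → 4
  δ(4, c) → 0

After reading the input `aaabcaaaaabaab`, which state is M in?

3

0 --a--> 3
3 --a--> 3
3 --a--> 3
3 --b--> 3
3 --c--> 2
2 --a--> 0
0 --a--> 3
3 --a--> 3
3 --a--> 3
3 --a--> 3
3 --b--> 3
3 --a--> 3
3 --a--> 3
3 --b--> 3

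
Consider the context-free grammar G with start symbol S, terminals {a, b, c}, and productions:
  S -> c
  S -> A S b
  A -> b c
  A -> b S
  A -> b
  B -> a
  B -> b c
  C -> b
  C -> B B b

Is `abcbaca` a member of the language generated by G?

no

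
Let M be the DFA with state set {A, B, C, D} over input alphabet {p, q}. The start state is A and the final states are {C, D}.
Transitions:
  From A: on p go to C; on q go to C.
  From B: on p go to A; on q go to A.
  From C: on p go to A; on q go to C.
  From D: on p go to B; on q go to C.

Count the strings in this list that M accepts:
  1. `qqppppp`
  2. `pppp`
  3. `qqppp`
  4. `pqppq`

1

`qqppppp`: rejected
`pppp`: rejected
`qqppp`: rejected
`pqppq`: accepted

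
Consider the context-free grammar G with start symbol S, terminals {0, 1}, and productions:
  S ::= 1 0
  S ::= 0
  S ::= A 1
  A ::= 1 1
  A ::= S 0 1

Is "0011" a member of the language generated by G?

yes

S ⇒ A1 ⇒ S011 ⇒ 0011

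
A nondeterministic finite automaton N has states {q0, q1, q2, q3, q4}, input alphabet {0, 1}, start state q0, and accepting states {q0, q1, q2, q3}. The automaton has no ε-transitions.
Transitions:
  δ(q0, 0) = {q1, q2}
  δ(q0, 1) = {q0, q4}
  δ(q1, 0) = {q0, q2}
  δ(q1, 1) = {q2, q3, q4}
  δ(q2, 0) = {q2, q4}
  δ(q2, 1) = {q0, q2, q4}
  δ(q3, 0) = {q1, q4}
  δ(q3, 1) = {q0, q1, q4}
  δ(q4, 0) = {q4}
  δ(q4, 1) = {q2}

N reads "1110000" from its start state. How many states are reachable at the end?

Start: {q0}
read 1: {q0, q4}
read 1: {q0, q2, q4}
read 1: {q0, q2, q4}
read 0: {q1, q2, q4}
read 0: {q0, q2, q4}
read 0: {q1, q2, q4}
read 0: {q0, q2, q4}
Final reachable set {q0, q2, q4} has 3 states.

3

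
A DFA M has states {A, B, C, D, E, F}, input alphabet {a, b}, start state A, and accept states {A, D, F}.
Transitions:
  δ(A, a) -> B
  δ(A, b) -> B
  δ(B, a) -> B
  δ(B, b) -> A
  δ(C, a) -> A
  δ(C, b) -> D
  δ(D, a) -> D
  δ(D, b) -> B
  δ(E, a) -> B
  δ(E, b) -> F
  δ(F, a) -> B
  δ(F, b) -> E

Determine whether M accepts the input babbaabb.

A --b--> B
B --a--> B
B --b--> A
A --b--> B
B --a--> B
B --a--> B
B --b--> A
A --b--> B
End in state B, which is not an accepting state.

rejected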